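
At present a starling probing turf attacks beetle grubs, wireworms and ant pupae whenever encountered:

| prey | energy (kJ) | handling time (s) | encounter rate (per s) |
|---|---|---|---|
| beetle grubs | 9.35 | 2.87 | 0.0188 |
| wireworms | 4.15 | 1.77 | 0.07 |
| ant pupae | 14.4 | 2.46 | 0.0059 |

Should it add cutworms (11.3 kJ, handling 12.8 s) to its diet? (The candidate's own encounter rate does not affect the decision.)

Current rate: (0.0188×9.35 + 0.07×4.15 + 0.0059×14.4)/(1 + 0.0188×2.87 + 0.07×1.77 + 0.0059×2.46) = 0.4623 kJ/s.
Profitability of cutworms: 11.3/12.8 = 0.8828 kJ/s.
0.8828 > 0.4623, so adding cutworms raises the average — include it.

Yes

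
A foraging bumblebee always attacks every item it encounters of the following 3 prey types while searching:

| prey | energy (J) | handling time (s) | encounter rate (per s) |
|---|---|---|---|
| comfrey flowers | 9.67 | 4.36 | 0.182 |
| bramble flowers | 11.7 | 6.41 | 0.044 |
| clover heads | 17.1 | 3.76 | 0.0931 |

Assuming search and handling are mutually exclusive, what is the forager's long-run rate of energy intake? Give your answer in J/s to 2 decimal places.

1.59 J/s

Energy encountered per unit search time: 0.182×9.67 + 0.044×11.7 + 0.0931×17.1 = 3.867 J/s.
Handling time per unit search time: 0.182×4.36 + 0.044×6.41 + 0.0931×3.76 = 1.426.
Rate = 3.867/(1 + 1.426) = 1.594 J/s.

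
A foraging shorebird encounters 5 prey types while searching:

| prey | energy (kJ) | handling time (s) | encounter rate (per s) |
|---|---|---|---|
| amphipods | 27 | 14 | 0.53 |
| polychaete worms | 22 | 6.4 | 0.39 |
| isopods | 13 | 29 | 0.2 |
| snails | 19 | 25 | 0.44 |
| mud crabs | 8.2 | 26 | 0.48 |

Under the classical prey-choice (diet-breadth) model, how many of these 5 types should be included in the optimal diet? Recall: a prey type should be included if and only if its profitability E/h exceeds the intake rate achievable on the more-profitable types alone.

Rank by E/h (kJ/s): polychaete worms 3.44, amphipods 1.93, snails 0.76, isopods 0.448, mud crabs 0.315. Include each in turn until the next type's E/h falls below the running intake rate.
Rate on top 1: 2.454. amphipods: 1.93 < 2.454 → exclude; stop.
Optimal diet: polychaete worms — 1 of 5 types.

1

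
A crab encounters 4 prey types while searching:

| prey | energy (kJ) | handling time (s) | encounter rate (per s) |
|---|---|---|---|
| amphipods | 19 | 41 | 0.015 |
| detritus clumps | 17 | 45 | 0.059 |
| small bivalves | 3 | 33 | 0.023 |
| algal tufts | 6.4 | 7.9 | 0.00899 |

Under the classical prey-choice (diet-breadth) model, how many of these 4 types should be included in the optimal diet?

Rank by E/h (kJ/s): algal tufts 0.81, amphipods 0.463, detritus clumps 0.378, small bivalves 0.0909. Include each in turn until the next type's E/h falls below the running intake rate.
Rate on top 1: 0.05372. amphipods: 0.463 > 0.05372 → include.
Rate on top 2: 0.2032. detritus clumps: 0.378 > 0.2032 → include.
Rate on top 3: 0.31. small bivalves: 0.0909 < 0.31 → exclude; stop.
Optimal diet: algal tufts, amphipods, detritus clumps — 3 of 4 types.

3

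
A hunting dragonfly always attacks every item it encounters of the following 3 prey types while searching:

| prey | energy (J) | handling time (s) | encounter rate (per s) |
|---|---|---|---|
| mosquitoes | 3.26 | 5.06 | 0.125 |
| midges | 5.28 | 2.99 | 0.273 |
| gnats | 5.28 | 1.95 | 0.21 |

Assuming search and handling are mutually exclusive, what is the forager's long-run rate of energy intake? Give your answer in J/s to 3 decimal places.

R = (0.125×3.26 + 0.273×5.28 + 0.21×5.28) / (1 + 0.125×5.06 + 0.273×2.99 + 0.21×1.95) = 2.958/2.858 = 1.035 J/s.

1.035 J/s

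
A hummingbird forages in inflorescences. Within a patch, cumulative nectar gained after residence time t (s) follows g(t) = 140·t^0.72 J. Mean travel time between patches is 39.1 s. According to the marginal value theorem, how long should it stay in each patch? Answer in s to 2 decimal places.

By the marginal value theorem, leave when the instantaneous gain rate g'(t) equals the habitat-wide average g(t)/(T + t).
g'(t) = 0.72·140·t^-0.28. Setting 0.72·140·t^-0.28 = 140·t^0.72/(39.1+t) gives 0.72(39.1+t) = t, so 0.28·t = 0.72×39.1.
t* = 0.72×39.1/0.28 = 100.5 s.

100.54 s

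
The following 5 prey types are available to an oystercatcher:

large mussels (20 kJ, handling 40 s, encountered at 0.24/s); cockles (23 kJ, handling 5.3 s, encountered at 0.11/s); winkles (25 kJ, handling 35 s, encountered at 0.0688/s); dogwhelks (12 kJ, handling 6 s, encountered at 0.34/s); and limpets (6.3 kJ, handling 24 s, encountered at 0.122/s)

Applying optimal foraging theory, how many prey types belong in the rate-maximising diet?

2

E/h in descending order: cockles 4.34, dogwhelks 2, winkles 0.714, large mussels 0.5, limpets 0.263 kJ/s. The optimal diet is the largest prefix of this list for which every included type satisfies E_i/h_i > R on the types above it.
Rate on top 1: 1.598. dogwhelks: 2 > 1.598 → include.
Rate on top 2: 1.824. winkles: 0.714 < 1.824 → exclude; stop.
Optimal diet: cockles, dogwhelks — 2 of 5 types.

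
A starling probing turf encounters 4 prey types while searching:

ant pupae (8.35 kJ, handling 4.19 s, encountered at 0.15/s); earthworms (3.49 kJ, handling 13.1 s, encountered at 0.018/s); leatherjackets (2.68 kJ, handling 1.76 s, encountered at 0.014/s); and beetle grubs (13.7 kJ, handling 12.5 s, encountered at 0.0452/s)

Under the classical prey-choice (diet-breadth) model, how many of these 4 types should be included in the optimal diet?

E/h in descending order: ant pupae 1.99, leatherjackets 1.52, beetle grubs 1.1, earthworms 0.266 kJ/s. The optimal diet is the largest prefix of this list for which every included type satisfies E_i/h_i > R on the types above it.
Rate on top 1: 0.7691. leatherjackets: 1.52 > 0.7691 → include.
Rate on top 2: 0.7803. beetle grubs: 1.1 > 0.7803 → include.
Rate on top 3: 0.8607. earthworms: 0.266 < 0.8607 → exclude; stop.
Optimal diet: ant pupae, leatherjackets, beetle grubs — 3 of 4 types.

3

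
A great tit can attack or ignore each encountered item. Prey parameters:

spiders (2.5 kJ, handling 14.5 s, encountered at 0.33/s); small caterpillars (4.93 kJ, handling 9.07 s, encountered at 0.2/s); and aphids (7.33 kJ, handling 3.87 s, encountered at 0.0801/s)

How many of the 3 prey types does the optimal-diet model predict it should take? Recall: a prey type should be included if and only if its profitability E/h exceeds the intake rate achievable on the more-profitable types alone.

Profitabilities (E/h, kJ/s): aphids 1.89, small caterpillars 0.544, spiders 0.172. Add prey in this order while the next type's profitability exceeds the intake rate on those already taken.
Rate on top 1: 0.4482. small caterpillars: 0.544 > 0.4482 → include.
Rate on top 2: 0.5036. spiders: 0.172 < 0.5036 → exclude; stop.
Optimal diet: aphids, small caterpillars — 2 of 3 types.

2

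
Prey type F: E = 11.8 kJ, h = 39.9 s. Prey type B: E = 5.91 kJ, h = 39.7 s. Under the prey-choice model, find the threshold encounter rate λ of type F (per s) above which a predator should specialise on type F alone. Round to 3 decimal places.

0.025 per s

Drop type B once their profitability E₂/h₂ falls below the rate achievable on type F alone: E₂/h₂ = λE₁/(1 + λh₁).
Solve for λ: λE₁h₂ = E₂(1 + λh₁) → λ(E₁h₂ − E₂h₁) = E₂ → λ = E₂/(E₁h₂ − E₂h₁).
λ = 5.91/(11.8×39.7 − 5.91×39.9) = 5.91/232.7 = 0.0254 per s.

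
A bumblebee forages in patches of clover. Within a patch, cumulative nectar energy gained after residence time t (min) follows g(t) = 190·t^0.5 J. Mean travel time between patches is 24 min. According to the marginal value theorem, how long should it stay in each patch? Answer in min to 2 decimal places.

24.00 min

Optimal t* satisfies g'(t*) = g(t*)/(T + t*).
g'(t) = 0.5·190·t^-0.5. Setting 0.5·190·t^-0.5 = 190·t^0.5/(24+t) gives 0.5(24+t) = t, so 0.50·t = 0.5×24.
t* = 0.5×24/0.50 = 24 min.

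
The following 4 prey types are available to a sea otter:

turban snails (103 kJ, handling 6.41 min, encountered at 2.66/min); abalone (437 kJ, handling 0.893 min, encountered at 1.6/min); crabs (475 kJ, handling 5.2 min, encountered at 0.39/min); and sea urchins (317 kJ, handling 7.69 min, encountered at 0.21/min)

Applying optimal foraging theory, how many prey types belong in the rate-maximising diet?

Rank by E/h (kJ/min): abalone 489, crabs 91.3, sea urchins 41.2, turban snails 16.1. Include each in turn until the next type's E/h falls below the running intake rate.
Rate on top 1: 287.9. crabs: 91.3 < 287.9 → exclude; stop.
Optimal diet: abalone — 1 of 4 types.

1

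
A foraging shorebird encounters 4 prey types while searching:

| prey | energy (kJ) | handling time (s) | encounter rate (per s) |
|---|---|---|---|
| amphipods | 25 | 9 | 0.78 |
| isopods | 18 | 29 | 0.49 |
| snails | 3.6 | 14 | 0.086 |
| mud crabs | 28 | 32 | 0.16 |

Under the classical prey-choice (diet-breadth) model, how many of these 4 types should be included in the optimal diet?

E/h in descending order: amphipods 2.78, mud crabs 0.875, isopods 0.621, snails 0.257 kJ/s. The optimal diet is the largest prefix of this list for which every included type satisfies E_i/h_i > R on the types above it.
Rate on top 1: 2.431. mud crabs: 0.875 < 2.431 → exclude; stop.
Optimal diet: amphipods — 1 of 4 types.

1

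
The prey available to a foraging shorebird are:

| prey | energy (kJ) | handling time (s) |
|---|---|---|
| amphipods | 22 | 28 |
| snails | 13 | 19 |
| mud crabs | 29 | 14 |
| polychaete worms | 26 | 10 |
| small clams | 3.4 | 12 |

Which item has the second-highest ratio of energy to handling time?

In descending order of E/h:
polychaete worms: 26/10 = 2.6 kJ/s
mud crabs: 29/14 = 2.07 kJ/s
amphipods: 22/28 = 0.786 kJ/s
snails: 13/19 = 0.684 kJ/s
small clams: 3.4/12 = 0.283 kJ/s

mud crabs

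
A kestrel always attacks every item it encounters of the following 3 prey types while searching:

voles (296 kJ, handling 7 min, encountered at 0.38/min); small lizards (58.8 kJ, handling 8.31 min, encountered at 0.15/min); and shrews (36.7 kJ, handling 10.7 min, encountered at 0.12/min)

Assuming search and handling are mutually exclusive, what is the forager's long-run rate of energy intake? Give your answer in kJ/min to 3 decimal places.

R = Σλ_iE_i / (1 + Σλ_ih_i)
Numerator: 0.38×296 + 0.15×58.8 + 0.12×36.7 = 125.7
Denominator: 1 + 0.38×7 + 0.15×8.31 + 0.12×10.7 = 6.191
R = 125.7/6.191 = 20.31 kJ/min

20.306 kJ/min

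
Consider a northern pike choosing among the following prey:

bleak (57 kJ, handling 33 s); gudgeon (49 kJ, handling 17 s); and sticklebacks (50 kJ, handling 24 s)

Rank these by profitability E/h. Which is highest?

Profitability E/h (kJ/s): bleak = 57/33 = 1.73, gudgeon = 49/17 = 2.88, sticklebacks = 50/24 = 2.08.
Ranked: gudgeon > sticklebacks > bleak.

gudgeon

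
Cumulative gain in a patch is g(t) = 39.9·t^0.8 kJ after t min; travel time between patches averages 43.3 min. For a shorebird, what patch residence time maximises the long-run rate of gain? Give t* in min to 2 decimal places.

Maximise g(t)/(T+t): set derivative to zero → g'(t)(T+t) = g(t).
g'(t) = 0.8·39.9·t^-0.2. Setting 0.8·39.9·t^-0.2 = 39.9·t^0.8/(43.3+t) gives 0.8(43.3+t) = t, so 0.20·t = 0.8×43.3.
t* = 0.8×43.3/0.20 = 173.2 min.

173.20 min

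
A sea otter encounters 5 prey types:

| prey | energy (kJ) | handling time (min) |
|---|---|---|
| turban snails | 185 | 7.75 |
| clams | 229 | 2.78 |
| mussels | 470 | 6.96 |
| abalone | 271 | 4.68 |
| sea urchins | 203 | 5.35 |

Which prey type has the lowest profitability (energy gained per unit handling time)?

In descending order of E/h:
clams: 229/2.78 = 82.4 kJ/min
mussels: 470/6.96 = 67.5 kJ/min
abalone: 271/4.68 = 57.9 kJ/min
sea urchins: 203/5.35 = 37.9 kJ/min
turban snails: 185/7.75 = 23.9 kJ/min

turban snails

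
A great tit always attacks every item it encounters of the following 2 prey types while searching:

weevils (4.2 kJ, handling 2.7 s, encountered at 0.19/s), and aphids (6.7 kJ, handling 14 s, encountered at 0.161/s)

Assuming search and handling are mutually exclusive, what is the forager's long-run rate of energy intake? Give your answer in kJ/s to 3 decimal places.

0.498 kJ/s

R = Σλ_iE_i / (1 + Σλ_ih_i)
Numerator: 0.19×4.2 + 0.161×6.7 = 1.877
Denominator: 1 + 0.19×2.7 + 0.161×14 = 3.767
R = 1.877/3.767 = 0.4982 kJ/s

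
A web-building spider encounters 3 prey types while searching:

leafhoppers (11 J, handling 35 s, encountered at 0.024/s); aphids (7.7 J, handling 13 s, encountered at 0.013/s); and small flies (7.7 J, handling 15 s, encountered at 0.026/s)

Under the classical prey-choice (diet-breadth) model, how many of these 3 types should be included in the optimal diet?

E/h in descending order: aphids 0.592, small flies 0.513, leafhoppers 0.314 J/s. The optimal diet is the largest prefix of this list for which every included type satisfies E_i/h_i > R on the types above it.
Rate on top 1: 0.08563. small flies: 0.513 > 0.08563 → include.
Rate on top 2: 0.1926. leafhoppers: 0.314 > 0.1926 → include.
Optimal diet: aphids, small flies, leafhoppers — 3 of 3 types.

3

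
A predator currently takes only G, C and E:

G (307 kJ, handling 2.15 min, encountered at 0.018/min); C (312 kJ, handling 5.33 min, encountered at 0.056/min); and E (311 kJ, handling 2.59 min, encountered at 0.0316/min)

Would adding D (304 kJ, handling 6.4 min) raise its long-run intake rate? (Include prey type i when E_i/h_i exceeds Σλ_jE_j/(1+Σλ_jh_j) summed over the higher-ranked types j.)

Yes

Current rate: (0.018×307 + 0.056×312 + 0.0316×311)/(1 + 0.018×2.15 + 0.056×5.33 + 0.0316×2.59) = 23.13 kJ/min.
D: E/h = 304/6.4 = 47.5 kJ/min.
Since 47.5 > R, including D increases the long-run rate.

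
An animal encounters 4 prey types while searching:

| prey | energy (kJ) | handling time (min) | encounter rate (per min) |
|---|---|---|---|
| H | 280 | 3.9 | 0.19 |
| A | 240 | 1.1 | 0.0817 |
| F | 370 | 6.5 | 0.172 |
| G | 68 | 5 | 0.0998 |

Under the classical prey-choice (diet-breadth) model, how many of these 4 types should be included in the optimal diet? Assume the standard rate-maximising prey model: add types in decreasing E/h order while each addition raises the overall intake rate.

3

Profitabilities (E/h, kJ/min): A 218, H 71.8, F 56.9, G 13.6. Add prey in this order while the next type's profitability exceeds the intake rate on those already taken.
Rate on top 1: 17.99. H: 71.8 > 17.99 → include.
Rate on top 2: 39.77. F: 56.9 > 39.77 → include.
Rate on top 3: 46.27. G: 13.6 < 46.27 → exclude; stop.
Optimal diet: A, H, F — 3 of 4 types.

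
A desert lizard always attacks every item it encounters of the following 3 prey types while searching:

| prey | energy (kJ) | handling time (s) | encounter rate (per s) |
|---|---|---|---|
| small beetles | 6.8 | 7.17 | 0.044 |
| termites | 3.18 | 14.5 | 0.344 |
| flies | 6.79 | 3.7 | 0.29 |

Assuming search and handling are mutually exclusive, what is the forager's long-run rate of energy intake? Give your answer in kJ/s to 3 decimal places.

0.456 kJ/s

R = Σλ_iE_i / (1 + Σλ_ih_i)
Numerator: 0.044×6.8 + 0.344×3.18 + 0.29×6.79 = 3.362
Denominator: 1 + 0.044×7.17 + 0.344×14.5 + 0.29×3.7 = 7.376
R = 3.362/7.376 = 0.4558 kJ/s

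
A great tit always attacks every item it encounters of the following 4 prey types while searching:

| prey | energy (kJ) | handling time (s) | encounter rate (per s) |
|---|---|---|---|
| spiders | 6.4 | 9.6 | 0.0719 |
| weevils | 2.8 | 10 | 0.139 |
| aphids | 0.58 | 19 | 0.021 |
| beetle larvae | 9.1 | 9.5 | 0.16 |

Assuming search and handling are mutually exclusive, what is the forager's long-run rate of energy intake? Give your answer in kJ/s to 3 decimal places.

0.464 kJ/s

Energy encountered per unit search time: 0.0719×6.4 + 0.139×2.8 + 0.021×0.58 + 0.16×9.1 = 2.318 kJ/s.
Handling time per unit search time: 0.0719×9.6 + 0.139×10 + 0.021×19 + 0.16×9.5 = 3.999.
Rate = 2.318/(1 + 3.999) = 0.4636 kJ/s.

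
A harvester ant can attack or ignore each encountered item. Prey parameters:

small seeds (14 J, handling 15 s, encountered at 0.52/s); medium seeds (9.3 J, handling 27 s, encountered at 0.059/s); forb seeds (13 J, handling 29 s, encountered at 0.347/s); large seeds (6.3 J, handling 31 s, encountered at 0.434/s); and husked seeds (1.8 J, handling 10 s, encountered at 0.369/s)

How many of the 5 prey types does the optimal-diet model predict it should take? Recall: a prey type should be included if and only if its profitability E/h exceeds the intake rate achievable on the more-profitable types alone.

Rank by E/h (J/s): small seeds 0.933, forb seeds 0.448, medium seeds 0.344, large seeds 0.203, husked seeds 0.18. Include each in turn until the next type's E/h falls below the running intake rate.
Rate on top 1: 0.8273. forb seeds: 0.448 < 0.8273 → exclude; stop.
Optimal diet: small seeds — 1 of 5 types.

1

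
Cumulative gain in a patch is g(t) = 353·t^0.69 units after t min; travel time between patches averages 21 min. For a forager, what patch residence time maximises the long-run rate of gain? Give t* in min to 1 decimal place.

By the marginal value theorem, leave when the instantaneous gain rate g'(t) equals the habitat-wide average g(t)/(T + t).
g'(t) = 0.69·353·t^-0.31. Setting 0.69·353·t^-0.31 = 353·t^0.69/(21+t) gives 0.69(21+t) = t, so 0.31·t = 0.69×21.
t* = 0.69×21/0.31 = 46.74 min.

46.7 min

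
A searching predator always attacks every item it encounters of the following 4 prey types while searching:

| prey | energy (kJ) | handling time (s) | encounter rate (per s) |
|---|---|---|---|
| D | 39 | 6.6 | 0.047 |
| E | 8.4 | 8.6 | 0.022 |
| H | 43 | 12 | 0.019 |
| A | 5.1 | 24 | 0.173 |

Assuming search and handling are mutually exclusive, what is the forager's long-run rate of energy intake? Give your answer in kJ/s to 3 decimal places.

R = Σλ_iE_i / (1 + Σλ_ih_i)
Numerator: 0.047×39 + 0.022×8.4 + 0.019×43 + 0.173×5.1 = 3.717
Denominator: 1 + 0.047×6.6 + 0.022×8.6 + 0.019×12 + 0.173×24 = 5.879
R = 3.717/5.879 = 0.6322 kJ/s

0.632 kJ/s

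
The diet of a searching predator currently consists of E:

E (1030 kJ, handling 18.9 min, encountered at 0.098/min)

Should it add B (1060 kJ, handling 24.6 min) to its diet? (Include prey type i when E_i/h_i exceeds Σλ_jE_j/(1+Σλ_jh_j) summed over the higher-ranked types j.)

Yes

Current rate: (0.098×1030)/(1 + 0.098×18.9) = 35.39 kJ/min.
B: E/h = 1060/24.6 = 43.09 kJ/min.
Since 43.09 > R, including B increases the long-run rate.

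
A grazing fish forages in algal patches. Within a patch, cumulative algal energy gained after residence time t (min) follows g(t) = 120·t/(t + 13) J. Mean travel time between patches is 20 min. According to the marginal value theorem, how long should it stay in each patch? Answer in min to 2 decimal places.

16.12 min

By the marginal value theorem, leave when the instantaneous gain rate g'(t) equals the habitat-wide average g(t)/(T + t).
g'(t) = 120·13/(t + 13)². Setting 120·13/(t+13)² = 120t/[(t+13)(20+t)] gives 13(20+t) = t(t+13), so t² = 13×20 = 260.
t* = √260 = 16.12 min.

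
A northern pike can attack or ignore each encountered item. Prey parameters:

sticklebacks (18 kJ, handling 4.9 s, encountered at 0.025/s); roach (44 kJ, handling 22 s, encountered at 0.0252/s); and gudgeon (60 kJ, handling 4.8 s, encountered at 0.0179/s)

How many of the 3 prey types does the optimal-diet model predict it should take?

Profitabilities (E/h, kJ/s): gudgeon 12.5, sticklebacks 3.67, roach 2. Add prey in this order while the next type's profitability exceeds the intake rate on those already taken.
Rate on top 1: 0.989. sticklebacks: 3.67 > 0.989 → include.
Rate on top 2: 1.261. roach: 2 > 1.261 → include.
Optimal diet: gudgeon, sticklebacks, roach — 3 of 3 types.

3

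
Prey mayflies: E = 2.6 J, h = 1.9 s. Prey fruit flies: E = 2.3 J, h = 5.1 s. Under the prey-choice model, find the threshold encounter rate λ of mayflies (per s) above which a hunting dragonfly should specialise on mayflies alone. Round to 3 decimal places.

0.259 per s

At the threshold, the rate on mayflies alone equals the profitability of fruit flies: λ·2.6/(1 + λ·1.9) = 2.3/5.1 = 0.451.
Rearranging, λ(2.6 − 0.451×1.9) = 0.451, so λ = 0.451/1.743 = 0.2587 per s.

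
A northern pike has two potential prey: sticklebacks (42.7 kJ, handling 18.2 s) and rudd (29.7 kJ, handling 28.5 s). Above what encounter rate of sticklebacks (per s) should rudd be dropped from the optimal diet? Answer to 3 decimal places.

At the threshold, the rate on sticklebacks alone equals the profitability of rudd: λ·42.7/(1 + λ·18.2) = 29.7/28.5 = 1.042.
Rearranging, λ(42.7 − 1.042×18.2) = 1.042, so λ = 1.042/23.73 = 0.04391 per s.

0.044 per s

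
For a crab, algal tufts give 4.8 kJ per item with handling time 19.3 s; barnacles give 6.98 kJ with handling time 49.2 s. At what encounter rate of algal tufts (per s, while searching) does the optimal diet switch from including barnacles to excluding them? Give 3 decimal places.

The zero-one rule: include barnacles iff E₂/h₂ > λE₁/(1+λh₁). Equality gives the switch point.
λE₁h₂ = E₂ + λE₂h₁ ⇒ λ = E₂/(E₁h₂ − E₂h₁) = 6.98/(236.2 − 134.7) = 0.06881 per s.

0.069 per s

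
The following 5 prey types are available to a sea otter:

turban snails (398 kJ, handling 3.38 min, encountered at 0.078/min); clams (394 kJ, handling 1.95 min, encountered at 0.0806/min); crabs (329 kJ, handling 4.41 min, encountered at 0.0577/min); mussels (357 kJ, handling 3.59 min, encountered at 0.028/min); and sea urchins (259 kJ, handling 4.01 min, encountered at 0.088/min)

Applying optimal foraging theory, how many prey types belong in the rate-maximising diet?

Profitabilities (E/h, kJ/min): clams 202, turban snails 118, mussels 99.4, crabs 74.6, sea urchins 64.6. Add prey in this order while the next type's profitability exceeds the intake rate on those already taken.
Rate on top 1: 27.44. turban snails: 118 > 27.44 → include.
Rate on top 2: 44.2. mussels: 99.4 > 44.2 → include.
Rate on top 3: 47.85. crabs: 74.6 > 47.85 → include.
Rate on top 4: 51.68. sea urchins: 64.6 > 51.68 → include.
Optimal diet: clams, turban snails, mussels, crabs, sea urchins — 5 of 5 types.

5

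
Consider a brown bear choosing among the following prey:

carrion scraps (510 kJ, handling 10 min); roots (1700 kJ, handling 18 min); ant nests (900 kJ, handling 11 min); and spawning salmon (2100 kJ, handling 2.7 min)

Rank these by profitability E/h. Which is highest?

In descending order of E/h:
spawning salmon: 2100/2.7 = 778 kJ/min
roots: 1700/18 = 94.4 kJ/min
ant nests: 900/11 = 81.8 kJ/min
carrion scraps: 510/10 = 51 kJ/min

spawning salmon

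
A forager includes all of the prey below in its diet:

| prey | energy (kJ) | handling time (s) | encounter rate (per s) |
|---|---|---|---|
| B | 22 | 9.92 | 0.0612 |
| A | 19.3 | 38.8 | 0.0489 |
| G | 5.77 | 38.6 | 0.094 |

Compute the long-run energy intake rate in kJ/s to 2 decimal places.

0.40 kJ/s

Energy encountered per unit search time: 0.0612×22 + 0.0489×19.3 + 0.094×5.77 = 2.833 kJ/s.
Handling time per unit search time: 0.0612×9.92 + 0.0489×38.8 + 0.094×38.6 = 6.133.
Rate = 2.833/(1 + 6.133) = 0.3971 kJ/s.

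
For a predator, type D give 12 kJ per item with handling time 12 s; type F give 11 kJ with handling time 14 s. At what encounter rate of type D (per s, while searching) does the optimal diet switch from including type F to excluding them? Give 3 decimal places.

At the threshold, the rate on type D alone equals the profitability of type F: λ·12/(1 + λ·12) = 11/14 = 0.7857.
Rearranging, λ(12 − 0.7857×12) = 0.7857, so λ = 0.7857/2.571 = 0.3056 per s.

0.306 per s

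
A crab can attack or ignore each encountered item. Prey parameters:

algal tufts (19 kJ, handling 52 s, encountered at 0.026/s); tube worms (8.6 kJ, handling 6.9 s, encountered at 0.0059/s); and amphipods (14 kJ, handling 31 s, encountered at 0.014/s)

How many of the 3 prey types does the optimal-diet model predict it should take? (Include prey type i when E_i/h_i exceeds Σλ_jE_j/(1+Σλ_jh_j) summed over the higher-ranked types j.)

Profitabilities (E/h, kJ/s): tube worms 1.25, amphipods 0.452, algal tufts 0.365. Add prey in this order while the next type's profitability exceeds the intake rate on those already taken.
Rate on top 1: 0.04876. amphipods: 0.452 > 0.04876 → include.
Rate on top 2: 0.1673. algal tufts: 0.365 > 0.1673 → include.
Optimal diet: tube worms, amphipods, algal tufts — 3 of 3 types.

3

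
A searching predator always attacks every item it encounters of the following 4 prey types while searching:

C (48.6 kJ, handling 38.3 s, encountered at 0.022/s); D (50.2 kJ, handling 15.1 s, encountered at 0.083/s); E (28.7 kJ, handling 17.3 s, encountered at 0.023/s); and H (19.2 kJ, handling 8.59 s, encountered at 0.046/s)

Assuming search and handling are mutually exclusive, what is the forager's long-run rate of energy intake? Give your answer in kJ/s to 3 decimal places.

1.743 kJ/s

Energy encountered per unit search time: 0.022×48.6 + 0.083×50.2 + 0.023×28.7 + 0.046×19.2 = 6.779 kJ/s.
Handling time per unit search time: 0.022×38.3 + 0.083×15.1 + 0.023×17.3 + 0.046×8.59 = 2.889.
Rate = 6.779/(1 + 2.889) = 1.743 kJ/s.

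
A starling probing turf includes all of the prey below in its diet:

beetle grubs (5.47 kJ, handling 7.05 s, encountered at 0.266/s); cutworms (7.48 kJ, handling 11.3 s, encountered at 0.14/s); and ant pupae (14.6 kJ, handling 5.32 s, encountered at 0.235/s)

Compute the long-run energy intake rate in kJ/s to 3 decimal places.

1.040 kJ/s

Energy encountered per unit search time: 0.266×5.47 + 0.14×7.48 + 0.235×14.6 = 5.933 kJ/s.
Handling time per unit search time: 0.266×7.05 + 0.14×11.3 + 0.235×5.32 = 4.708.
Rate = 5.933/(1 + 4.708) = 1.04 kJ/s.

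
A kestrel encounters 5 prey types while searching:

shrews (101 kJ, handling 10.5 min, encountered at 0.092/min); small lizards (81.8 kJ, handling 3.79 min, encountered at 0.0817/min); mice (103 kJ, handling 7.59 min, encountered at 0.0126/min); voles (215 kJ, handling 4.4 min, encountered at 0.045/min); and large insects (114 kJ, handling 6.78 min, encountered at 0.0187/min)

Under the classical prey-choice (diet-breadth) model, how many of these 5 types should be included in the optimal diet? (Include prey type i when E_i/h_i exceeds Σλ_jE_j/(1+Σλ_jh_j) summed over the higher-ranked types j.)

4

E/h in descending order: voles 48.9, small lizards 21.6, large insects 16.8, mice 13.6, shrews 9.62 kJ/min. The optimal diet is the largest prefix of this list for which every included type satisfies E_i/h_i > R on the types above it.
Rate on top 1: 8.076. small lizards: 21.6 > 8.076 → include.
Rate on top 2: 10.85. large insects: 16.8 > 10.85 → include.
Rate on top 3: 11.31. mice: 13.6 > 11.31 → include.
Rate on top 4: 11.44. shrews: 9.62 < 11.44 → exclude; stop.
Optimal diet: voles, small lizards, large insects, mice — 4 of 5 types.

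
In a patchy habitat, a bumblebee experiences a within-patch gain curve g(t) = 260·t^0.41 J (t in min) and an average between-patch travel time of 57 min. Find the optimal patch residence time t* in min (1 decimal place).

Maximise g(t)/(T+t): set derivative to zero → g'(t)(T+t) = g(t).
g'(t) = 0.41·260·t^-0.59. Setting 0.41·260·t^-0.59 = 260·t^0.41/(57+t) gives 0.41(57+t) = t, so 0.59·t = 0.41×57.
t* = 0.41×57/0.59 = 39.61 min.

39.6 min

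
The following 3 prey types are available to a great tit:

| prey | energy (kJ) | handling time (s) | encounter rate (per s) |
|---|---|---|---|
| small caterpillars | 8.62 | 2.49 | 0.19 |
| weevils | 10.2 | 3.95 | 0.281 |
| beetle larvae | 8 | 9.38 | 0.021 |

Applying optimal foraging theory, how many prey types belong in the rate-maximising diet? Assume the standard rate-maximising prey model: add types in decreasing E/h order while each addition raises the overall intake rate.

E/h in descending order: small caterpillars 3.46, weevils 2.58, beetle larvae 0.853 kJ/s. The optimal diet is the largest prefix of this list for which every included type satisfies E_i/h_i > R on the types above it.
Rate on top 1: 1.112. weevils: 2.58 > 1.112 → include.
Rate on top 2: 1.744. beetle larvae: 0.853 < 1.744 → exclude; stop.
Optimal diet: small caterpillars, weevils — 2 of 3 types.

2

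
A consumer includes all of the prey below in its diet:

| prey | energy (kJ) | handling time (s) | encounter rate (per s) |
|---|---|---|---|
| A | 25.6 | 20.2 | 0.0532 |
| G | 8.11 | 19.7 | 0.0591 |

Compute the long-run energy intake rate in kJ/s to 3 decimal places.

0.568 kJ/s

R = Σλ_iE_i / (1 + Σλ_ih_i)
Numerator: 0.0532×25.6 + 0.0591×8.11 = 1.841
Denominator: 1 + 0.0532×20.2 + 0.0591×19.7 = 3.239
R = 1.841/3.239 = 0.5685 kJ/s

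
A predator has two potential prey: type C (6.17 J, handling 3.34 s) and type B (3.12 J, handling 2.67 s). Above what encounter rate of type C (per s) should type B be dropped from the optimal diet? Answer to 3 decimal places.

Drop type B once their profitability E₂/h₂ falls below the rate achievable on type C alone: E₂/h₂ = λE₁/(1 + λh₁).
Solve for λ: λE₁h₂ = E₂(1 + λh₁) → λ(E₁h₂ − E₂h₁) = E₂ → λ = E₂/(E₁h₂ − E₂h₁).
λ = 3.12/(6.17×2.67 − 3.12×3.34) = 3.12/6.053 = 0.5154 per s.

0.515 per s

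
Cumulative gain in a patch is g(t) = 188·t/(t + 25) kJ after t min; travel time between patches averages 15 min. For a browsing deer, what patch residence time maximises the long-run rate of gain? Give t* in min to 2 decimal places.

19.36 min

Maximise g(t)/(T+t): set derivative to zero → g'(t)(T+t) = g(t).
g'(t) = 188·25/(t + 25)². Setting 188·25/(t+25)² = 188t/[(t+25)(15+t)] gives 25(15+t) = t(t+25), so t² = 25×15 = 375.
t* = √375 = 19.36 min.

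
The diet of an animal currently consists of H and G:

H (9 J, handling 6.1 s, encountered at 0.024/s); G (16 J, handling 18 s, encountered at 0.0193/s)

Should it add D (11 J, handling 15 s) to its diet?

On H and G alone, R = ΣλE/(1+Σλh) = 0.5248/1.494 = 0.3513 J/s.
D: E/h = 11/15 = 0.7333 J/s.
0.7333 > 0.3513, so adding D raises the average — include it.

Yes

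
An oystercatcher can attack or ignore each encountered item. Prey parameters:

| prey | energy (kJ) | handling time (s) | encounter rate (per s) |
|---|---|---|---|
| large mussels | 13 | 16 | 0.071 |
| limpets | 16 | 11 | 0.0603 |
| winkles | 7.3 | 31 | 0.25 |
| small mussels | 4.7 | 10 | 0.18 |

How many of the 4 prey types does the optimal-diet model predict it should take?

Profitabilities (E/h, kJ/s): limpets 1.45, large mussels 0.812, small mussels 0.47, winkles 0.235. Add prey in this order while the next type's profitability exceeds the intake rate on those already taken.
Rate on top 1: 0.5801. large mussels: 0.812 > 0.5801 → include.
Rate on top 2: 0.6744. small mussels: 0.47 < 0.6744 → exclude; stop.
Optimal diet: limpets, large mussels — 2 of 4 types.

2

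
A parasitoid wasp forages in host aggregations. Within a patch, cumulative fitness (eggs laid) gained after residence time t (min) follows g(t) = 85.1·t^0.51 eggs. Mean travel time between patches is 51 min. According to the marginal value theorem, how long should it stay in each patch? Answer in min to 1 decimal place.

53.1 min

Maximise g(t)/(T+t): set derivative to zero → g'(t)(T+t) = g(t).
g'(t) = 0.51·85.1·t^-0.49. Setting 0.51·85.1·t^-0.49 = 85.1·t^0.51/(51+t) gives 0.51(51+t) = t, so 0.49·t = 0.51×51.
t* = 0.51×51/0.49 = 53.08 min.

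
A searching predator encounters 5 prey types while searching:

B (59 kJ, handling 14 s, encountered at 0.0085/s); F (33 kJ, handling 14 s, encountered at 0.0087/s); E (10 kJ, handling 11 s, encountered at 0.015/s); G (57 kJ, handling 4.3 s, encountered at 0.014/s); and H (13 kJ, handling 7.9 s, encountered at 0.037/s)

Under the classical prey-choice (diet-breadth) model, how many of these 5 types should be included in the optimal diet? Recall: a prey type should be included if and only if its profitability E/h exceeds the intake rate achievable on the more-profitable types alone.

4

Profitabilities (E/h, kJ/s): G 13.3, B 4.21, F 2.36, H 1.65, E 0.909. Add prey in this order while the next type's profitability exceeds the intake rate on those already taken.
Rate on top 1: 0.7527. B: 4.21 > 0.7527 → include.
Rate on top 2: 1.102. F: 2.36 > 1.102 → include.
Rate on top 3: 1.22. H: 1.65 > 1.22 → include.
Rate on top 4: 1.298. E: 0.909 < 1.298 → exclude; stop.
Optimal diet: G, B, F, H — 4 of 5 types.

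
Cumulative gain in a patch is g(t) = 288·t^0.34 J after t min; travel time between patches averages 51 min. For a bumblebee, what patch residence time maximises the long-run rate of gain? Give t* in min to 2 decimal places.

26.27 min

Maximise g(t)/(T+t): set derivative to zero → g'(t)(T+t) = g(t).
g'(t) = 0.34·288·t^-0.66. Setting 0.34·288·t^-0.66 = 288·t^0.34/(51+t) gives 0.34(51+t) = t, so 0.66·t = 0.34×51.
t* = 0.34×51/0.66 = 26.27 min.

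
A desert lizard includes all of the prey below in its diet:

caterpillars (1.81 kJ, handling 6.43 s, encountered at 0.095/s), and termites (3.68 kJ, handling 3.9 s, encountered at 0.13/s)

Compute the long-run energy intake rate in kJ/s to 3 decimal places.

R = Σλ_iE_i / (1 + Σλ_ih_i)
Numerator: 0.095×1.81 + 0.13×3.68 = 0.6504
Denominator: 1 + 0.095×6.43 + 0.13×3.9 = 2.118
R = 0.6504/2.118 = 0.3071 kJ/s

0.307 kJ/s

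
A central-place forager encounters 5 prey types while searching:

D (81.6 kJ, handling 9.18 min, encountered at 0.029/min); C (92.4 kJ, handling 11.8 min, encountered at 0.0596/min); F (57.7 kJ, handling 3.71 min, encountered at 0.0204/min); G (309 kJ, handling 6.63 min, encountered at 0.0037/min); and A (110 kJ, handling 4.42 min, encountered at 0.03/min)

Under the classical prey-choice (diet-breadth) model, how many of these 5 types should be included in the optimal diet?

E/h in descending order: G 46.6, A 24.9, F 15.6, D 8.89, C 7.83 kJ/min. The optimal diet is the largest prefix of this list for which every included type satisfies E_i/h_i > R on the types above it.
Rate on top 1: 1.116. A: 24.9 > 1.116 → include.
Rate on top 2: 3.84. F: 15.6 > 3.84 → include.
Rate on top 3: 4.559. D: 8.89 > 4.559 → include.
Rate on top 4: 5.328. C: 7.83 > 5.328 → include.
Optimal diet: G, A, F, D, C — 5 of 5 types.

5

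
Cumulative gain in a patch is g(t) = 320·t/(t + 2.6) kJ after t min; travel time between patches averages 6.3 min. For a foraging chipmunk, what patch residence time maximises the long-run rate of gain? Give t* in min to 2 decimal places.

4.05 min

Maximise g(t)/(T+t): set derivative to zero → g'(t)(T+t) = g(t).
g'(t) = 320·2.6/(t + 2.6)². Setting 320·2.6/(t+2.6)² = 320t/[(t+2.6)(6.3+t)] gives 2.6(6.3+t) = t(t+2.6), so t² = 2.6×6.3 = 16.38.
t* = √16.38 = 4.047 min.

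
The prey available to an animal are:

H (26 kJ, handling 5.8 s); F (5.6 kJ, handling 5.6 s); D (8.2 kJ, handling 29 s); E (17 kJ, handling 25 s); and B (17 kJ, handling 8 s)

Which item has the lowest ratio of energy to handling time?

Profitability E/h (kJ/s): H = 26/5.8 = 4.48, F = 5.6/5.6 = 1, D = 8.2/29 = 0.283, E = 17/25 = 0.68, B = 17/8 = 2.12.
Ranked: H > B > F > E > D.

D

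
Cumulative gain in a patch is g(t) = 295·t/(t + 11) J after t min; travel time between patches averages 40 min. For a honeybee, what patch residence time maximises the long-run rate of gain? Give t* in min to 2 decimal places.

Maximise g(t)/(T+t): set derivative to zero → g'(t)(T+t) = g(t).
g'(t) = 295·11/(t + 11)². Setting 295·11/(t+11)² = 295t/[(t+11)(40+t)] gives 11(40+t) = t(t+11), so t² = 11×40 = 440.
t* = √440 = 20.98 min.

20.98 min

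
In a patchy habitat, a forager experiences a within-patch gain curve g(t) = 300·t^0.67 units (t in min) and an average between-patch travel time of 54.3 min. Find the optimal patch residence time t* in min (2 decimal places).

By the marginal value theorem, leave when the instantaneous gain rate g'(t) equals the habitat-wide average g(t)/(T + t).
g'(t) = 0.67·300·t^-0.33. Setting 0.67·300·t^-0.33 = 300·t^0.67/(54.3+t) gives 0.67(54.3+t) = t, so 0.33·t = 0.67×54.3.
t* = 0.67×54.3/0.33 = 110.2 min.

110.25 min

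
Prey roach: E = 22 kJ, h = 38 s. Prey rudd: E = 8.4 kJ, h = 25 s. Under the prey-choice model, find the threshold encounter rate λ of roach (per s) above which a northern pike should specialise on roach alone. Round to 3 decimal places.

0.036 per s

At the threshold, the rate on roach alone equals the profitability of rudd: λ·22/(1 + λ·38) = 8.4/25 = 0.336.
Rearranging, λ(22 − 0.336×38) = 0.336, so λ = 0.336/9.232 = 0.0364 per s.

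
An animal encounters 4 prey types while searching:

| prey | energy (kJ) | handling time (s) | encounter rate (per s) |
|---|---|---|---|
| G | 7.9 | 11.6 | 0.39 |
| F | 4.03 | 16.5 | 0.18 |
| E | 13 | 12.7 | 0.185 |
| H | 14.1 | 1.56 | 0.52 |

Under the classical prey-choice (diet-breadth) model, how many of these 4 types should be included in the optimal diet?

1

Rank by E/h (kJ/s): H 9.04, E 1.02, G 0.681, F 0.244. Include each in turn until the next type's E/h falls below the running intake rate.
Rate on top 1: 4.048. E: 1.02 < 4.048 → exclude; stop.
Optimal diet: H — 1 of 4 types.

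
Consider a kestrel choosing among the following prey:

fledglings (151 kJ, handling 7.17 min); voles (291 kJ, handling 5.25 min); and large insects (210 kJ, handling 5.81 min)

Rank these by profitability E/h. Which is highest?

In descending order of E/h:
voles: 291/5.25 = 55.4 kJ/min
large insects: 210/5.81 = 36.1 kJ/min
fledglings: 151/7.17 = 21.1 kJ/min

voles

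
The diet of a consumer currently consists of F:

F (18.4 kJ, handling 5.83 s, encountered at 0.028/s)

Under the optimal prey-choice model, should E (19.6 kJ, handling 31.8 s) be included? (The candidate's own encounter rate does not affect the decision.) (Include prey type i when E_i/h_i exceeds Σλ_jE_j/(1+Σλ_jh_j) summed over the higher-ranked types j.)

Intake rate on the current diet: R = (0.028×18.4) / (1 + 0.028×5.83) = 0.5152/1.163 = 0.4429 kJ/s.
E: E/h = 19.6/31.8 = 0.6164 kJ/s.
Since 0.6164 > R, including E increases the long-run rate.

Yes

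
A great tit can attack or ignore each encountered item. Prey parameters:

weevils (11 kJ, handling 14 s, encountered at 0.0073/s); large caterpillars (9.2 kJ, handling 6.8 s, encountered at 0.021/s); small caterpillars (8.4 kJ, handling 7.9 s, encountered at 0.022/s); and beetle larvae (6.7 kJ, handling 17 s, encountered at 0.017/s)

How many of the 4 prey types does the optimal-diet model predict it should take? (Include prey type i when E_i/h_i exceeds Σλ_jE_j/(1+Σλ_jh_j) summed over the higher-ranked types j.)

4

E/h in descending order: large caterpillars 1.35, small caterpillars 1.06, weevils 0.786, beetle larvae 0.394 kJ/s. The optimal diet is the largest prefix of this list for which every included type satisfies E_i/h_i > R on the types above it.
Rate on top 1: 0.1691. small caterpillars: 1.06 > 0.1691 → include.
Rate on top 2: 0.2871. weevils: 0.786 > 0.2871 → include.
Rate on top 3: 0.323. beetle larvae: 0.394 > 0.323 → include.
Optimal diet: large caterpillars, small caterpillars, weevils, beetle larvae — 4 of 4 types.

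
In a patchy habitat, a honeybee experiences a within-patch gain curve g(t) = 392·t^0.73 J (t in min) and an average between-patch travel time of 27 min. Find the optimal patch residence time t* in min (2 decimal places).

73.00 min

By the marginal value theorem, leave when the instantaneous gain rate g'(t) equals the habitat-wide average g(t)/(T + t).
g'(t) = 0.73·392·t^-0.27. Setting 0.73·392·t^-0.27 = 392·t^0.73/(27+t) gives 0.73(27+t) = t, so 0.27·t = 0.73×27.
t* = 0.73×27/0.27 = 73 min.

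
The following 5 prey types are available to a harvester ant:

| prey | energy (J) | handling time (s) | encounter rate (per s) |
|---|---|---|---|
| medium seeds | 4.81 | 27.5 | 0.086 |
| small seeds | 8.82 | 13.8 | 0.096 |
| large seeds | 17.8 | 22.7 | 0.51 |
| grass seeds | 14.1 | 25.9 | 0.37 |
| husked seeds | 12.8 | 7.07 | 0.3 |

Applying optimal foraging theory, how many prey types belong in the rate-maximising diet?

1

Rank by E/h (J/s): husked seeds 1.81, large seeds 0.784, small seeds 0.639, grass seeds 0.544, medium seeds 0.175. Include each in turn until the next type's E/h falls below the running intake rate.
Rate on top 1: 1.23. large seeds: 0.784 < 1.23 → exclude; stop.
Optimal diet: husked seeds — 1 of 5 types.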